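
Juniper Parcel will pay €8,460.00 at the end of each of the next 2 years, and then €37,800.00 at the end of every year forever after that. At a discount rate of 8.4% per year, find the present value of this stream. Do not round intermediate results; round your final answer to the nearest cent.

€397964.56

PV of 2-year annuity: €8,460.00 × [1 − (1+0.084)^−2] / 0.084 = 15004.08491
Perpetuity value at year 2: €37,800.00 / 0.084 = 450000.00000
PV of perpetuity: 450000.00000 / (1+0.084)^2 = 382960.47167
Total PV = 15004.08491 + 382960.47167 = 397964.55658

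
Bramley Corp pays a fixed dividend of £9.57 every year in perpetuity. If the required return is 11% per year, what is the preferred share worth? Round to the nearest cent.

Level perpetuity: PV = C / r = £9.57 / 0.11 = £87.00

£87.00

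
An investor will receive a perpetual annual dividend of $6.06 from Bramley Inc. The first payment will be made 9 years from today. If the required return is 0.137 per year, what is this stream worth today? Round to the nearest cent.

Value at end of year 8: C / r = $6.06 / 0.137 = $44.2336
Discount to today: PV = $44.2336 / (1 + 0.137)^8 = $44.2336 / 2.793082 = $15.84

$15.84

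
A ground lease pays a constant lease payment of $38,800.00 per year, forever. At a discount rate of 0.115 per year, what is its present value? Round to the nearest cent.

Level perpetuity: PV = C / r = $38,800.00 / 0.115 = $337,391.30

$337391.30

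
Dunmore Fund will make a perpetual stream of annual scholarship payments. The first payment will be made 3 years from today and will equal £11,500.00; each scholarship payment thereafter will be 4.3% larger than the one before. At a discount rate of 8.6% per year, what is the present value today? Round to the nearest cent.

£226761.72

Value at end of year 2: C₁ / (r − g) = £11,500.00 / (0.086 − 0.043) = £267,441.8605
Discount to today: PV = £267,441.8605 / (1 + 0.086)^2 = £267,441.8605 / 1.179396 = £226,761.72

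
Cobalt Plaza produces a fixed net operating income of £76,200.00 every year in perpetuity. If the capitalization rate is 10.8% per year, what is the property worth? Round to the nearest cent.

£705555.56

Level perpetuity: PV = C / r = £76,200.00 / 0.108 = £705,555.56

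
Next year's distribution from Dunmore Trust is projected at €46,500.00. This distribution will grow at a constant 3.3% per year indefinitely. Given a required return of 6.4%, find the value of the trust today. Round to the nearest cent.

Growing perpetuity: P = D₁ / (r − g) = €46,500.0000 / (0.064 − 0.033) = €1,500,000.00

€1500000.00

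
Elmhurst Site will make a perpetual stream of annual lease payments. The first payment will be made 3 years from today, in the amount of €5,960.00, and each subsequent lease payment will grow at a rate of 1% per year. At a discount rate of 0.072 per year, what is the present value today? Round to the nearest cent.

Value at end of year 2: C₁ / (r − g) = €5,960.00 / (0.072 − 0.01) = €96,129.0323
Discount to today: PV = €96,129.0323 / (1 + 0.072)^2 = €96,129.0323 / 1.149184 = €83,649.82

€83649.82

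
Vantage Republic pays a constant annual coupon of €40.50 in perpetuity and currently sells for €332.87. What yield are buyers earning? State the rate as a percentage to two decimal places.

12.17%

P = C/r ⇒ r = C/P = €40.50/€332.87 = 0.121669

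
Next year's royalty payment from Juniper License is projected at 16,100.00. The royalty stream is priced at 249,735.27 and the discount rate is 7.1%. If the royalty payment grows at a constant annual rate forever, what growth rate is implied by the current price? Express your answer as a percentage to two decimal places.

0.65%

P = D₁/(r−g) ⇒ g = r − D₁/P = 0.071 − 16,100.00/249,735.27 = 0.006532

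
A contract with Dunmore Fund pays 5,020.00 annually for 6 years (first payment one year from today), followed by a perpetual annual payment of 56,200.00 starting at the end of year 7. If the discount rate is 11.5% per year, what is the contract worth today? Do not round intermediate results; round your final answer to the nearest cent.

275260.00

PV of 6-year annuity: 5,020.00 × [1 − (1+0.115)^−6] / 0.115 = 20934.87605
Perpetuity value at year 6: 56,200.00 / 0.115 = 488695.65217
PV of perpetuity: 488695.65217 / (1+0.115)^6 = 254325.12751
Total PV = 20934.87605 + 254325.12751 = 275260.00356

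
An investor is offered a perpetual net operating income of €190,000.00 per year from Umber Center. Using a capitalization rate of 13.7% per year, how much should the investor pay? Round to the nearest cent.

Level perpetuity: PV = C / r = €190,000.00 / 0.137 = €1,386,861.31

€1386861.31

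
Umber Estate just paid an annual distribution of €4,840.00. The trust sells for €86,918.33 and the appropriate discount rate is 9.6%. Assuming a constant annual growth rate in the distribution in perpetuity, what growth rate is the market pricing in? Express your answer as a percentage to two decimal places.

P = D₀(1+g)/(r−g) ⇒ P(r−g) = D₀(1+g) ⇒ g(P+D₀) = P·r − D₀
g = (P·r − D₀)/(P + D₀) = (€86,918.33×0.096 − €4,840.00) / (€86,918.33 + €4,840.00) = 0.038189

3.82%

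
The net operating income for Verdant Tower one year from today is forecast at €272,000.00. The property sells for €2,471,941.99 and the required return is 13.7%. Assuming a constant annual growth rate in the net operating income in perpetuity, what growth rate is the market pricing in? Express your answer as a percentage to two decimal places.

P = D₁/(r−g) ⇒ g = r − D₁/P = 0.137 − €272,000.00/€2,471,941.99 = 0.026965

2.70%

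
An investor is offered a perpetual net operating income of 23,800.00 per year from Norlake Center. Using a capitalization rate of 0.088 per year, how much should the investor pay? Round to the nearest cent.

270454.55

Level perpetuity: PV = C / r = 23,800.00 / 0.088 = 270,454.55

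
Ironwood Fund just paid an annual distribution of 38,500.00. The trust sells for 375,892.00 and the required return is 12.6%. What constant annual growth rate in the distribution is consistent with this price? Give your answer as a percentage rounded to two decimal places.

2.14%

P = D₀(1+g)/(r−g) ⇒ P(r−g) = D₀(1+g) ⇒ g(P+D₀) = P·r − D₀
g = (P·r − D₀)/(P + D₀) = (375,892.00×0.126 − 38,500.00) / (375,892.00 + 38,500.00) = 0.021386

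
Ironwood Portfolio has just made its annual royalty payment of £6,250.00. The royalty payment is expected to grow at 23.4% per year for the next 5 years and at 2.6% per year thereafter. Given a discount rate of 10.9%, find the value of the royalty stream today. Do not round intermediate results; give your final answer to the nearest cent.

D_1 = 7712.50000
D_2 = 9517.22500
D_3 = 11744.25565
D_4 = 14492.41147
D_5 = 17883.63576
Terminal value at year 5: TV = D_5×(1+g_2)/(r−g_2) = 18348.61029/0.083 = 221067.59381
P_0 = D_1/(1+r)^1 + D_2/(1+r)^2 + D_3/(1+r)^3 + D_4/(1+r)^4 + D_5/(1+r)^5 + TV/(1+r)^5
    = 6954.46348 + 7738.32997 + 8610.54931 + 9581.08011 + 10661.00348 + 131785.41650 = 175330.84285

£175330.84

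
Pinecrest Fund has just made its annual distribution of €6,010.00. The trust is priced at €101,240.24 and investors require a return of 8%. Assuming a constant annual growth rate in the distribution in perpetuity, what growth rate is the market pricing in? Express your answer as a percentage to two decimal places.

P = D₀(1+g)/(r−g) ⇒ P(r−g) = D₀(1+g) ⇒ g(P+D₀) = P·r − D₀
g = (P·r − D₀)/(P + D₀) = (€101,240.24×0.08 − €6,010.00) / (€101,240.24 + €6,010.00) = 0.019480

1.95%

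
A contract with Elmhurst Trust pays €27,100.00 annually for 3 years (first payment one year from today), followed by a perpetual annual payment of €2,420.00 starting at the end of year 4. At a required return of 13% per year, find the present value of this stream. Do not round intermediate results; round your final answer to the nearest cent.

PV of 3-year annuity: €27,100.00 × [1 − (1+0.13)^−3] / 0.13 = 63987.23540
Perpetuity value at year 3: €2,420.00 / 0.13 = 18615.38462
PV of perpetuity: 18615.38462 / (1+0.13)^3 = 12901.39533
Total PV = 63987.23540 + 12901.39533 = 76888.63073

€76888.63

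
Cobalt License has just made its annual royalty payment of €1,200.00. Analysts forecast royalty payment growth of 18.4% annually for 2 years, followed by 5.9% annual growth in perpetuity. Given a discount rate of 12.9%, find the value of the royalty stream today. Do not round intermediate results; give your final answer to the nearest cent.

€22544.39

D_1 = 1420.80000
D_2 = 1682.22720
Terminal value at year 2: TV = D_2×(1+g_2)/(r−g_2) = 1781.47860/0.07 = 25449.69435
P_0 = D_1/(1+r)^1 + D_2/(1+r)^2 + TV/(1+r)^2
    = 1258.45881 + 1319.76549 + 19966.16644 = 22544.39074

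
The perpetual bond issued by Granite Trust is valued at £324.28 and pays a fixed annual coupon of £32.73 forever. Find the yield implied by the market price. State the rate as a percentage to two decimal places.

10.09%

P = C/r ⇒ r = C/P = £32.73/£324.28 = 0.100931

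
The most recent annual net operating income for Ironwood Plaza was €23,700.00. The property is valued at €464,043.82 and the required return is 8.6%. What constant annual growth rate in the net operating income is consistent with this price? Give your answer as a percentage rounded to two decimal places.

3.32%

P = D₀(1+g)/(r−g) ⇒ P(r−g) = D₀(1+g) ⇒ g(P+D₀) = P·r − D₀
g = (P·r − D₀)/(P + D₀) = (€464,043.82×0.086 − €23,700.00) / (€464,043.82 + €23,700.00) = 0.033230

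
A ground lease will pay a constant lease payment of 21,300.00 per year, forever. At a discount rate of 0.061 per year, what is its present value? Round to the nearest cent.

349180.33

Level perpetuity: PV = C / r = 21,300.00 / 0.061 = 349,180.33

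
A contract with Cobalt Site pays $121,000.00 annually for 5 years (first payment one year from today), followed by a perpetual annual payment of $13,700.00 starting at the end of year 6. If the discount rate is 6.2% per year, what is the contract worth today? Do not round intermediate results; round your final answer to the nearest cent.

$670505.77

PV of 5-year annuity: $121,000.00 × [1 − (1+0.062)^−5] / 0.062 = 506934.77741
Perpetuity value at year 5: $13,700.00 / 0.062 = 220967.74194
PV of perpetuity: 220967.74194 / (1+0.062)^5 = 163570.99441
Total PV = 506934.77741 + 163570.99441 = 670505.77182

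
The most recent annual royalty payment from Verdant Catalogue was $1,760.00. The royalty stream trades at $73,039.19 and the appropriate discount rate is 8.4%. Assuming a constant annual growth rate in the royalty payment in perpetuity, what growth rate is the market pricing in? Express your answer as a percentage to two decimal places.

P = D₀(1+g)/(r−g) ⇒ P(r−g) = D₀(1+g) ⇒ g(P+D₀) = P·r − D₀
g = (P·r − D₀)/(P + D₀) = ($73,039.19×0.084 − $1,760.00) / ($73,039.19 + $1,760.00) = 0.058494

5.85%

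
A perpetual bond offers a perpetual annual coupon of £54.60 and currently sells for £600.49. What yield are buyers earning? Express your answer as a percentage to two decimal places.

P = C/r ⇒ r = C/P = £54.60/£600.49 = 0.090926

9.09%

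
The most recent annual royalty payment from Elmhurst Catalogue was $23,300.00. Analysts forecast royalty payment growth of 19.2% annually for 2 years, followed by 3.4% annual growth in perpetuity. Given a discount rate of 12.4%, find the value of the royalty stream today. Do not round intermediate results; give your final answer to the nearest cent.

$351974.65

D_1 = 27773.60000
D_2 = 33106.13120
Terminal value at year 2: TV = D_2×(1+g_2)/(r−g_2) = 34231.73966/0.09 = 380352.66290
P_0 = D_1/(1+r)^1 + D_2/(1+r)^2 + TV/(1+r)^2
    = 24709.60854 + 26204.49589 + 301060.54167 = 351974.64611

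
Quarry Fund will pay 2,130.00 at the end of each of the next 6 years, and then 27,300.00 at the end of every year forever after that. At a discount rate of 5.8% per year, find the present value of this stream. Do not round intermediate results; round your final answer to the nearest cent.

346139.03

PV of 6-year annuity: 2,130.00 × [1 − (1+0.058)^−6] / 0.058 = 10540.04078
Perpetuity value at year 6: 27,300.00 / 0.058 = 470689.65517
PV of perpetuity: 470689.65517 / (1+0.058)^6 = 335598.99166
Total PV = 10540.04078 + 335598.99166 = 346139.03244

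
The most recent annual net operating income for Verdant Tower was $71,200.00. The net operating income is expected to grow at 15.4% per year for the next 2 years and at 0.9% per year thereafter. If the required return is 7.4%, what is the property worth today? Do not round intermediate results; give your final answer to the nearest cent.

D_1 = 82164.80000
D_2 = 94818.17920
Terminal value at year 2: TV = D_2×(1+g_2)/(r−g_2) = 95671.54281/0.065 = 1471869.88943
P_0 = D_1/(1+r)^1 + D_2/(1+r)^2 + TV/(1+r)^2
    = 76503.53818 + 82202.12575 + 1276029.92124 = 1434735.58516

$1434735.59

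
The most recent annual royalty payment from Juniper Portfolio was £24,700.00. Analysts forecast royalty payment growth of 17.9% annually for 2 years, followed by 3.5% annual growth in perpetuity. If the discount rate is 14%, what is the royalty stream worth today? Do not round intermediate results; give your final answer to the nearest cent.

£312378.86

D_1 = 29121.30000
D_2 = 34334.01270
Terminal value at year 2: TV = D_2×(1+g_2)/(r−g_2) = 35535.70314/0.105 = 338435.26804
P_0 = D_1/(1+r)^1 + D_2/(1+r)^2 + TV/(1+r)^2
    = 25545.00000 + 26418.90789 + 260414.94925 = 312378.85714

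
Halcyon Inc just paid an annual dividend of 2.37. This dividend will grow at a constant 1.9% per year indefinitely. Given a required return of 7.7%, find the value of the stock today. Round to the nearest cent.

D₁ = D₀ × (1 + g) = 2.37 × 1.019 = 2.4150
Growing perpetuity: P = D₁ / (r − g) = 2.4150 / (0.077 − 0.019) = 41.64

41.64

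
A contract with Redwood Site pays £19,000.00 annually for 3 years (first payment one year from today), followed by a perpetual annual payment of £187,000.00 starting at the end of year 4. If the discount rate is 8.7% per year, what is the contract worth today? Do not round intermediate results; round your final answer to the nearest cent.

PV of 3-year annuity: £19,000.00 × [1 − (1+0.087)^−3] / 0.087 = 48352.91111
Perpetuity value at year 3: £187,000.00 / 0.087 = 2149425.28736
PV of perpetuity: 2149425.28736 / (1+0.087)^3 = 1673530.84643
Total PV = 48352.91111 + 1673530.84643 = 1721883.75754

£1721883.76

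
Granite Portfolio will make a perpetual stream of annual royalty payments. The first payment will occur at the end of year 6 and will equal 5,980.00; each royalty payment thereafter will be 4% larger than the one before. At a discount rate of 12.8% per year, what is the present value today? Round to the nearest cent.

37211.14

Value at end of year 5: C₁ / (r − g) = 5,980.00 / (0.128 − 0.04) = 67,954.5455
Discount to today: PV = 67,954.5455 / (1 + 0.128)^5 = 67,954.5455 / 1.826188 = 37,211.14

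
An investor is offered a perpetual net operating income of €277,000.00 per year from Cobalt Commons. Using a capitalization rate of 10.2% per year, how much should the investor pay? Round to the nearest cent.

€2715686.27

Level perpetuity: PV = C / r = €277,000.00 / 0.102 = €2,715,686.27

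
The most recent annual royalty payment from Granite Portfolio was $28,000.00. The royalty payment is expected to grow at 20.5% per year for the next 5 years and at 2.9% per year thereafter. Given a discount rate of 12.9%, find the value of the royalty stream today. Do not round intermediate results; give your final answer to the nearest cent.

D_1 = 33740.00000
D_2 = 40656.70000
D_3 = 48991.32350
D_4 = 59034.54482
D_5 = 71136.62651
Terminal value at year 5: TV = D_5×(1+g_2)/(r−g_2) = 73199.58867/0.1 = 731995.88674
P_0 = D_1/(1+r)^1 + D_2/(1+r)^2 + D_3/(1+r)^3 + D_4/(1+r)^4 + D_5/(1+r)^5 + TV/(1+r)^5
    = 29884.85385 + 31896.58892 + 34043.74637 + 36335.44232 + 38781.40655 + 399060.67336 = 570002.71137

$570002.71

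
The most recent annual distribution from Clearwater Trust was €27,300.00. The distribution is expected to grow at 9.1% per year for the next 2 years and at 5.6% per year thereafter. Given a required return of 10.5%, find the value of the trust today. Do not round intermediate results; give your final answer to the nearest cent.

D_1 = 29784.30000
D_2 = 32494.67130
Terminal value at year 2: TV = D_2×(1+g_2)/(r−g_2) = 34314.37289/0.049 = 700293.32434
P_0 = D_1/(1+r)^1 + D_2/(1+r)^2 + TV/(1+r)^2
    = 26954.11765 + 26612.61751 + 573529.06316 = 627095.79832

€627095.80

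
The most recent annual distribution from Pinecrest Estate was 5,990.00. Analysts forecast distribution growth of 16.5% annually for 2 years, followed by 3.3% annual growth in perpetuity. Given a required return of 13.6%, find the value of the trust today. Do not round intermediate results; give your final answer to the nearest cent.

75623.44

D_1 = 6978.35000
D_2 = 8129.77775
Terminal value at year 2: TV = D_2×(1+g_2)/(r−g_2) = 8398.06042/0.103 = 81534.56714
P_0 = D_1/(1+r)^1 + D_2/(1+r)^2 + TV/(1+r)^2
    = 6142.91373 + 6299.73107 + 63180.79804 = 75623.44284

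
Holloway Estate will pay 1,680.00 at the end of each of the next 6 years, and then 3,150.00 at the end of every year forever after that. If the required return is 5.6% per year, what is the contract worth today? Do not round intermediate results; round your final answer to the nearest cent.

PV of 6-year annuity: 1,680.00 × [1 − (1+0.056)^−6] / 0.056 = 8365.95416
Perpetuity value at year 6: 3,150.00 / 0.056 = 56250.00000
PV of perpetuity: 56250.00000 / (1+0.056)^6 = 40563.83594
Total PV = 8365.95416 + 40563.83594 = 48929.79011

48929.79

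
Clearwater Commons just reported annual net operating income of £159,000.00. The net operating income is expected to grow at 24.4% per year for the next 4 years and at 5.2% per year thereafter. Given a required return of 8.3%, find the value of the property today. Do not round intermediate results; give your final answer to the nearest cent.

£10303514.52

D_1 = 197796.00000
D_2 = 246058.22400
D_3 = 306096.43066
D_4 = 380783.95974
Terminal value at year 4: TV = D_4×(1+g_2)/(r−g_2) = 400584.72564/0.031 = 12922087.92395
P_0 = D_1/(1+r)^1 + D_2/(1+r)^2 + D_3/(1+r)^3 + D_4/(1+r)^4 + TV/(1+r)^4
    = 182637.11911 + 209788.15898 + 240975.50302 + 276799.19276 + 9393314.54143 = 10303514.51531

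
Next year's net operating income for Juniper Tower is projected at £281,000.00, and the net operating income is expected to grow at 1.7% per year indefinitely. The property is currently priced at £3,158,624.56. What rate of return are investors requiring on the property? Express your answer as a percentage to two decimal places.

P = D₁/(r − g) ⇒ r = D₁/P + g = £281,000.0000/£3,158,624.56 + 0.017 = 0.088963 + 0.017 = 0.105963

10.60%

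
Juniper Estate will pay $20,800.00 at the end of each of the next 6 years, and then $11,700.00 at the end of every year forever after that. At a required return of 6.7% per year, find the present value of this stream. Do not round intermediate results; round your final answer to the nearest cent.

$218407.03

PV of 6-year annuity: $20,800.00 × [1 − (1+0.067)^−6] / 0.067 = 100068.94078
Perpetuity value at year 6: $11,700.00 / 0.067 = 174626.86567
PV of perpetuity: 174626.86567 / (1+0.067)^6 = 118338.08648
Total PV = 100068.94078 + 118338.08648 = 218407.02726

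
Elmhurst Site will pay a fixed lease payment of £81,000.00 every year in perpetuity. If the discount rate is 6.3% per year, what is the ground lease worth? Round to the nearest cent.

£1285714.29

Level perpetuity: PV = C / r = £81,000.00 / 0.063 = £1,285,714.29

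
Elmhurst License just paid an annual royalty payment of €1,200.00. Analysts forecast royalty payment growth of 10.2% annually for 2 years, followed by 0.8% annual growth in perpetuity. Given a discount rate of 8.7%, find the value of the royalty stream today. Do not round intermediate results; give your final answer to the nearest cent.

€18186.79

D_1 = 1322.40000
D_2 = 1457.28480
Terminal value at year 2: TV = D_2×(1+g_2)/(r−g_2) = 1468.94308/0.079 = 18594.21618
P_0 = D_1/(1+r)^1 + D_2/(1+r)^2 + TV/(1+r)^2
    = 1216.55934 + 1233.34718 + 15736.88560 = 18186.79212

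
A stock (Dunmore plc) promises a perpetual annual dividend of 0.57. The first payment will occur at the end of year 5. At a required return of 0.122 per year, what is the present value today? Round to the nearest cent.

2.95

Value at end of year 4: C / r = 0.57 / 0.122 = 4.6721
Discount to today: PV = 4.6721 / (1 + 0.122)^4 = 4.6721 / 1.584789 = 2.95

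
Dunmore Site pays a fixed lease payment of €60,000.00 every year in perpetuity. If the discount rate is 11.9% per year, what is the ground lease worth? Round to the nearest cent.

Level perpetuity: PV = C / r = €60,000.00 / 0.119 = €504,201.68

€504201.68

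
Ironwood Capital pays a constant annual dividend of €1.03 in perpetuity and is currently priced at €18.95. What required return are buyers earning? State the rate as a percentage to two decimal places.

5.44%

P = C/r ⇒ r = C/P = €1.03/€18.95 = 0.054354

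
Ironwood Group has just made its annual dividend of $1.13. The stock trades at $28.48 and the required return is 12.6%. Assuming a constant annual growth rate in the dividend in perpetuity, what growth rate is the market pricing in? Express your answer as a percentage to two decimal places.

8.30%

P = D₀(1+g)/(r−g) ⇒ P(r−g) = D₀(1+g) ⇒ g(P+D₀) = P·r − D₀
g = (P·r − D₀)/(P + D₀) = ($28.48×0.126 − $1.13) / ($28.48 + $1.13) = 0.083029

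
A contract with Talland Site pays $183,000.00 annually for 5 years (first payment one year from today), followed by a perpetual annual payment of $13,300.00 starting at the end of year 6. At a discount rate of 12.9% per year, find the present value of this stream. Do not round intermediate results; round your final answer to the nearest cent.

$701434.14

PV of 5-year annuity: $183,000.00 × [1 − (1+0.129)^−5] / 0.129 = 645226.90740
Perpetuity value at year 5: $13,300.00 / 0.129 = 103100.77519
PV of perpetuity: 103100.77519 / (1+0.129)^5 = 56207.23493
Total PV = 645226.90740 + 56207.23493 = 701434.14233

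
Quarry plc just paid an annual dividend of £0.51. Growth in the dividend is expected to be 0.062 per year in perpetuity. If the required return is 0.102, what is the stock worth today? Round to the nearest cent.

D₁ = D₀ × (1 + g) = £0.51 × 1.062 = £0.5416
Growing perpetuity: P = D₁ / (r − g) = £0.5416 / (0.102 − 0.062) = £13.54

£13.54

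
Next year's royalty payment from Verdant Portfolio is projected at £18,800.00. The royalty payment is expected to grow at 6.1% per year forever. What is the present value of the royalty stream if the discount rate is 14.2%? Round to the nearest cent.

Growing perpetuity: P = D₁ / (r − g) = £18,800.0000 / (0.142 − 0.061) = £232,098.77

£232098.77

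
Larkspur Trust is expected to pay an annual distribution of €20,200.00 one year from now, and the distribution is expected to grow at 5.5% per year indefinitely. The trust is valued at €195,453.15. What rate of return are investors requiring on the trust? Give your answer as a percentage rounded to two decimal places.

P = D₁/(r − g) ⇒ r = D₁/P + g = €20,200.0000/€195,453.15 + 0.055 = 0.103350 + 0.055 = 0.158350

15.83%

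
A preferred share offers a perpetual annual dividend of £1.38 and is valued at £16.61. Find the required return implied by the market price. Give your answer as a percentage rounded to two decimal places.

P = C/r ⇒ r = C/P = £1.38/£16.61 = 0.083082

8.31%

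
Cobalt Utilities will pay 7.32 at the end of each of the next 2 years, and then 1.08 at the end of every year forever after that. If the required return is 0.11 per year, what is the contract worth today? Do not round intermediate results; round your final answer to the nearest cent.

PV of 2-year annuity: 7.32 × [1 − (1+0.11)^−2] / 0.11 = 12.53567
Perpetuity value at year 2: 1.08 / 0.11 = 9.81818
PV of perpetuity: 9.81818 / (1+0.11)^2 = 7.96866
Total PV = 12.53567 + 7.96866 = 20.50433

20.50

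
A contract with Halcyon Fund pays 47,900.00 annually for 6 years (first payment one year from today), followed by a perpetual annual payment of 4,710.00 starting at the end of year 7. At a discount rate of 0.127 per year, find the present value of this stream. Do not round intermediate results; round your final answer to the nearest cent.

211192.91

PV of 6-year annuity: 47,900.00 × [1 − (1+0.127)^−6] / 0.127 = 193093.11482
Perpetuity value at year 6: 4,710.00 / 0.127 = 37086.61417
PV of perpetuity: 37086.61417 / (1+0.127)^6 = 18099.79641
Total PV = 193093.11482 + 18099.79641 = 211192.91123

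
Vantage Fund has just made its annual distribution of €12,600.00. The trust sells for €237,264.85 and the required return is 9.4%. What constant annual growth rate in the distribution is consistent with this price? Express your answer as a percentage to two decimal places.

3.88%

P = D₀(1+g)/(r−g) ⇒ P(r−g) = D₀(1+g) ⇒ g(P+D₀) = P·r − D₀
g = (P·r − D₀)/(P + D₀) = (€237,264.85×0.094 − €12,600.00) / (€237,264.85 + €12,600.00) = 0.038833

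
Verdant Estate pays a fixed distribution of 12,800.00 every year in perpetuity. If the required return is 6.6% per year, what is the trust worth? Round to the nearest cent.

Level perpetuity: PV = C / r = 12,800.00 / 0.066 = 193,939.39

193939.39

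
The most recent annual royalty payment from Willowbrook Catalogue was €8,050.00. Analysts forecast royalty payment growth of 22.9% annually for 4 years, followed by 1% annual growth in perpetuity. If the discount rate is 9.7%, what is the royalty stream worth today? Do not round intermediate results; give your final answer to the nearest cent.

D_1 = 9893.45000
D_2 = 12159.05005
D_3 = 14943.47251
D_4 = 18365.52772
Terminal value at year 4: TV = D_4×(1+g_2)/(r−g_2) = 18549.18299/0.087 = 213208.99993
P_0 = D_1/(1+r)^1 + D_2/(1+r)^2 + D_3/(1+r)^3 + D_4/(1+r)^4 + TV/(1+r)^4
    = 9018.64175 + 10103.83839 + 11319.61475 + 12681.68325 + 147224.13888 = 190347.91701

€190347.92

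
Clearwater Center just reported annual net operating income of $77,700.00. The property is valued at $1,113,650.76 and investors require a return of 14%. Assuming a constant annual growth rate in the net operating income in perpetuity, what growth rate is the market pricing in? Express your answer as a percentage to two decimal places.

P = D₀(1+g)/(r−g) ⇒ P(r−g) = D₀(1+g) ⇒ g(P+D₀) = P·r − D₀
g = (P·r − D₀)/(P + D₀) = ($1,113,650.76×0.14 − $77,700.00) / ($1,113,650.76 + $77,700.00) = 0.065649

6.56%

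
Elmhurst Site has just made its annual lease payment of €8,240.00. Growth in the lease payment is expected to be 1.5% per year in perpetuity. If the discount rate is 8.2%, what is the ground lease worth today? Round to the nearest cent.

D₁ = D₀ × (1 + g) = €8,240.00 × 1.015 = €8,363.6000
Growing perpetuity: P = D₁ / (r − g) = €8,363.6000 / (0.082 − 0.015) = €124,829.85

€124829.85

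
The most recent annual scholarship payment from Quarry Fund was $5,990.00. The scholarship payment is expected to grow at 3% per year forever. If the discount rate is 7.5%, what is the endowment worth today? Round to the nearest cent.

$137104.44

D₁ = D₀ × (1 + g) = $5,990.00 × 1.03 = $6,169.7000
Growing perpetuity: P = D₁ / (r − g) = $6,169.7000 / (0.075 − 0.03) = $137,104.44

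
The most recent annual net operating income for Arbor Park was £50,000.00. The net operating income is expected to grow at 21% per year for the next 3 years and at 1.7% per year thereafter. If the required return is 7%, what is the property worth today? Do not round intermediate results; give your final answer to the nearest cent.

£1580246.28

D_1 = 60500.00000
D_2 = 73205.00000
D_3 = 88578.05000
Terminal value at year 3: TV = D_3×(1+g_2)/(r−g_2) = 90083.87685/0.053 = 1699695.78962
P_0 = D_1/(1+r)^1 + D_2/(1+r)^2 + D_3/(1+r)^3 + TV/(1+r)^3
    = 56542.05607 + 63940.08210 + 72306.07415 + 1387458.06443 = 1580246.27676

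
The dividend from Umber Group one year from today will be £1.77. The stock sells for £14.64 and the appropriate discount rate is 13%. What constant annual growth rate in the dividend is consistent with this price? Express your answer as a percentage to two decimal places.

P = D₁/(r−g) ⇒ g = r − D₁/P = 0.13 − £1.77/£14.64 = 0.009098

0.91%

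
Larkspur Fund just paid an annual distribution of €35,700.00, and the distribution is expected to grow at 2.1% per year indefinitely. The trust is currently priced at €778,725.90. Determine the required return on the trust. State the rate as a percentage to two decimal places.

D₁ = €35,700.00 × 1.021 = €36,449.7000
P = D₁/(r − g) ⇒ r = D₁/P + g = €36,449.7000/€778,725.90 + 0.021 = 0.046807 + 0.021 = 0.067807

6.78%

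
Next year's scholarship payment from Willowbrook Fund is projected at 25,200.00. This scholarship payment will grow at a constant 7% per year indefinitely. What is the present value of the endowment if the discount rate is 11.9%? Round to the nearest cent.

Growing perpetuity: P = D₁ / (r − g) = 25,200.0000 / (0.119 − 0.07) = 514,285.71

514285.71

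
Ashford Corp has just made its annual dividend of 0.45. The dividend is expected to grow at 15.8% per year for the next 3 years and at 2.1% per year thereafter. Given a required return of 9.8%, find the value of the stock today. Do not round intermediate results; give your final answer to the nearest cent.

8.50

D_1 = 0.52110
D_2 = 0.60343
D_3 = 0.69878
Terminal value at year 3: TV = D_3×(1+g_2)/(r−g_2) = 0.71345/0.077 = 9.26559
P_0 = D_1/(1+r)^1 + D_2/(1+r)^2 + D_3/(1+r)^3 + TV/(1+r)^3
    = 0.47459 + 0.50052 + 0.52788 + 6.99949 = 8.50248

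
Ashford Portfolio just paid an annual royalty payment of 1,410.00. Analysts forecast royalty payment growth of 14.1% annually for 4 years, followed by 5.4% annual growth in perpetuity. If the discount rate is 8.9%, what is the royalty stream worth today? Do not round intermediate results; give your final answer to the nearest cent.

57517.06

D_1 = 1608.81000
D_2 = 1835.65221
D_3 = 2094.47917
D_4 = 2389.80073
Terminal value at year 4: TV = D_4×(1+g_2)/(r−g_2) = 2518.84997/0.035 = 71967.14213
P_0 = D_1/(1+r)^1 + D_2/(1+r)^2 + D_3/(1+r)^3 + D_4/(1+r)^4 + TV/(1+r)^4
    = 1477.32782 + 1547.87057 + 1621.78174 + 1699.22219 + 51170.86257 = 57517.06490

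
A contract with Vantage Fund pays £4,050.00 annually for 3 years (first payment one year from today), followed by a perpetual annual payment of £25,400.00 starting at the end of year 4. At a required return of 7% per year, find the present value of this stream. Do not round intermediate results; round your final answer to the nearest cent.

PV of 3-year annuity: £4,050.00 × [1 − (1+0.07)^−3] / 0.07 = 10628.47998
Perpetuity value at year 3: £25,400.00 / 0.07 = 362857.14286
PV of perpetuity: 362857.14286 / (1+0.07)^3 = 296199.51533
Total PV = 10628.47998 + 296199.51533 = 306827.99531

£306828.00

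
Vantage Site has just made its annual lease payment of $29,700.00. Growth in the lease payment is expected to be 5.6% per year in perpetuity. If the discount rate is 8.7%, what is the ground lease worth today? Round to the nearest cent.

D₁ = D₀ × (1 + g) = $29,700.00 × 1.056 = $31,363.2000
Growing perpetuity: P = D₁ / (r − g) = $31,363.2000 / (0.087 − 0.056) = $1,011,716.13

$1011716.13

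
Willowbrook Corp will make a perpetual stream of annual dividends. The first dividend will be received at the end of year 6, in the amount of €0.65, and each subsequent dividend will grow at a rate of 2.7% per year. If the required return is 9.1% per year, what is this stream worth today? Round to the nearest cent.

€6.57

Value at end of year 5: C₁ / (r − g) = €0.65 / (0.091 − 0.027) = €10.1563
Discount to today: PV = €10.1563 / (1 + 0.091)^5 = €10.1563 / 1.545695 = €6.57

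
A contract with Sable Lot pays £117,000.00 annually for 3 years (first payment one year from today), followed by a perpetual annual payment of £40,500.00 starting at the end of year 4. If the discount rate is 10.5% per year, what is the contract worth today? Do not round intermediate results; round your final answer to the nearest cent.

£574296.23

PV of 3-year annuity: £117,000.00 × [1 − (1+0.105)^−3] / 0.105 = 288419.44509
Perpetuity value at year 3: £40,500.00 / 0.105 = 385714.28571
PV of perpetuity: 385714.28571 / (1+0.105)^3 = 285876.78549
Total PV = 288419.44509 + 285876.78549 = 574296.23058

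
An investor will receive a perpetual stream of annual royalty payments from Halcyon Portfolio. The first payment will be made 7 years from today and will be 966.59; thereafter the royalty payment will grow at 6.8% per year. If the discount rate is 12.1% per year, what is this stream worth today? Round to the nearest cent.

9190.36

Value at end of year 6: C₁ / (r − g) = 966.59 / (0.121 − 0.068) = 18,237.5472
Discount to today: PV = 18,237.5472 / (1 + 0.121)^6 = 18,237.5472 / 1.984420 = 9,190.36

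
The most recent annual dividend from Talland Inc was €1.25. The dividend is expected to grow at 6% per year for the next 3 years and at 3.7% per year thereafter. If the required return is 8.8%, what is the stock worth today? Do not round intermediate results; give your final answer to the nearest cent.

€27.06

D_1 = 1.32500
D_2 = 1.40450
D_3 = 1.48877
Terminal value at year 3: TV = D_3×(1+g_2)/(r−g_2) = 1.54385/0.051 = 30.27166
P_0 = D_1/(1+r)^1 + D_2/(1+r)^2 + D_3/(1+r)^3 + TV/(1+r)^3
    = 1.21783 + 1.18649 + 1.15595 + 23.50442 = 27.06469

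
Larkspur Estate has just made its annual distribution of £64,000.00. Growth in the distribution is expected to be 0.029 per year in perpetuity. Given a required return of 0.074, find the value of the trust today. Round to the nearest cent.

£1463466.67

D₁ = D₀ × (1 + g) = £64,000.00 × 1.029 = £65,856.0000
Growing perpetuity: P = D₁ / (r − g) = £65,856.0000 / (0.074 − 0.029) = £1,463,466.67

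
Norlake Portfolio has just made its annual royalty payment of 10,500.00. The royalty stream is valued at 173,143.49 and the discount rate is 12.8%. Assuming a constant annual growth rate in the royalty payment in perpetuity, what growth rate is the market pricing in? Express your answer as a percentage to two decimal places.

P = D₀(1+g)/(r−g) ⇒ P(r−g) = D₀(1+g) ⇒ g(P+D₀) = P·r − D₀
g = (P·r − D₀)/(P + D₀) = (173,143.49×0.128 − 10,500.00) / (173,143.49 + 10,500.00) = 0.063505

6.35%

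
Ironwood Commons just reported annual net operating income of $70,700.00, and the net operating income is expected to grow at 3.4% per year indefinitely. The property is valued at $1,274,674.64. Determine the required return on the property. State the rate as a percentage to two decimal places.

D₁ = $70,700.00 × 1.034 = $73,103.8000
P = D₁/(r − g) ⇒ r = D₁/P + g = $73,103.8000/$1,274,674.64 + 0.034 = 0.057351 + 0.034 = 0.091351

9.14%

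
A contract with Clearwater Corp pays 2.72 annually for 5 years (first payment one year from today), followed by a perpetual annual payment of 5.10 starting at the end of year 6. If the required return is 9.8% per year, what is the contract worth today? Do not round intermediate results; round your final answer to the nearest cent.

PV of 5-year annuity: 2.72 × [1 − (1+0.098)^−5] / 0.098 = 10.36384
Perpetuity value at year 5: 5.10 / 0.098 = 52.04082
PV of perpetuity: 52.04082 / (1+0.098)^5 = 32.60862
Total PV = 10.36384 + 32.60862 = 42.97246

42.97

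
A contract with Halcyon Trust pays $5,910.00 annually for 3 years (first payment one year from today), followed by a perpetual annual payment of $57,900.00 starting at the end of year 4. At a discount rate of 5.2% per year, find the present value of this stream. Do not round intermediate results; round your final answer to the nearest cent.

PV of 3-year annuity: $5,910.00 × [1 − (1+0.052)^−3] / 0.052 = 16034.26998
Perpetuity value at year 3: $57,900.00 / 0.052 = 1113461.53846
PV of perpetuity: 1113461.53846 / (1+0.052)^3 = 956374.52801
Total PV = 16034.26998 + 956374.52801 = 972408.79799

$972408.80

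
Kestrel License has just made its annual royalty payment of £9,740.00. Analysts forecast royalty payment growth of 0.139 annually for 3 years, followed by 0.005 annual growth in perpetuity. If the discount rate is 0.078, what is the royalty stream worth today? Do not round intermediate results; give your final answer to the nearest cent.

£190820.84

D_1 = 11093.86000
D_2 = 12635.90654
D_3 = 14392.29755
Terminal value at year 3: TV = D_3×(1+g_2)/(r−g_2) = 14464.25904/0.073 = 198140.53475
P_0 = D_1/(1+r)^1 + D_2/(1+r)^2 + D_3/(1+r)^3 + TV/(1+r)^3
    = 10291.15028 + 10873.48810 + 11488.77824 + 158167.42643 = 190820.84304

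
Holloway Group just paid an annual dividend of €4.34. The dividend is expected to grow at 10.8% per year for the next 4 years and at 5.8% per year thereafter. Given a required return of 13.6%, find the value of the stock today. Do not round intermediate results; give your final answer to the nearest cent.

€69.59

D_1 = 4.80872
D_2 = 5.32806
D_3 = 5.90349
D_4 = 6.54107
Terminal value at year 4: TV = D_4×(1+g_2)/(r−g_2) = 6.92045/0.078 = 88.72374
P_0 = D_1/(1+r)^1 + D_2/(1+r)^2 + D_3/(1+r)^3 + D_4/(1+r)^4 + TV/(1+r)^4
    = 4.23303 + 4.12869 + 4.02693 + 3.92767 + 53.27537 = 69.59170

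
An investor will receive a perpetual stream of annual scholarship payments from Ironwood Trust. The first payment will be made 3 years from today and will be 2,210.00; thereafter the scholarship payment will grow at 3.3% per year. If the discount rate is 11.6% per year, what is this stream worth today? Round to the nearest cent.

Value at end of year 2: C₁ / (r − g) = 2,210.00 / (0.116 − 0.033) = 26,626.5060
Discount to today: PV = 26,626.5060 / (1 + 0.116)^2 = 26,626.5060 / 1.245456 = 21,378.92

21378.92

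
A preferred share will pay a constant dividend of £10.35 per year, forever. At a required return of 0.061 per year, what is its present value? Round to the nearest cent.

Level perpetuity: PV = C / r = £10.35 / 0.061 = £169.67

£169.67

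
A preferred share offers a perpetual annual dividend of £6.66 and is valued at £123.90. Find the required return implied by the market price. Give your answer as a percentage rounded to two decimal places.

P = C/r ⇒ r = C/P = £6.66/£123.90 = 0.053753

5.38%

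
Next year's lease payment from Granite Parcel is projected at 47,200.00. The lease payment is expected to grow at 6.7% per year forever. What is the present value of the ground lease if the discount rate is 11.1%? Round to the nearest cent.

1072727.27

Growing perpetuity: P = D₁ / (r − g) = 47,200.0000 / (0.111 − 0.067) = 1,072,727.27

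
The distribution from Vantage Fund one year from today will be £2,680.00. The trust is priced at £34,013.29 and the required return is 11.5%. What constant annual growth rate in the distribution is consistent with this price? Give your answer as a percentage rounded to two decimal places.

P = D₁/(r−g) ⇒ g = r − D₁/P = 0.115 − £2,680.00/£34,013.29 = 0.036207

3.62%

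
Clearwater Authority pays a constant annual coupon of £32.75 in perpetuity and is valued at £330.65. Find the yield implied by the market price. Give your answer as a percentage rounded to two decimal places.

P = C/r ⇒ r = C/P = £32.75/£330.65 = 0.099047

9.90%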